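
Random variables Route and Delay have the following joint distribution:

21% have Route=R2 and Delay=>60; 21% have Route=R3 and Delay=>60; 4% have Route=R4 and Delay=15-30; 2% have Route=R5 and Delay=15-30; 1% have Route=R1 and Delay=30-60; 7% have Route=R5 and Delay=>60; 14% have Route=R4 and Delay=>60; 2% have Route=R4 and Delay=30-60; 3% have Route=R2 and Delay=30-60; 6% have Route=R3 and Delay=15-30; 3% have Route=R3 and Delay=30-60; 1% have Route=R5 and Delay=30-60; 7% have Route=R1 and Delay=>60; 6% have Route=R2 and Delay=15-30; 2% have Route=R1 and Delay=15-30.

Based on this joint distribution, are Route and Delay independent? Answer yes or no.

yes

Every cell satisfies P(Route,Delay) = P(Route)·P(Delay). For instance P(Route=R5) = 0.10, P(Delay=>60) = 0.70, and 0.10×0.70 = 0.07 matches the joint entry. So Route and Delay are independent.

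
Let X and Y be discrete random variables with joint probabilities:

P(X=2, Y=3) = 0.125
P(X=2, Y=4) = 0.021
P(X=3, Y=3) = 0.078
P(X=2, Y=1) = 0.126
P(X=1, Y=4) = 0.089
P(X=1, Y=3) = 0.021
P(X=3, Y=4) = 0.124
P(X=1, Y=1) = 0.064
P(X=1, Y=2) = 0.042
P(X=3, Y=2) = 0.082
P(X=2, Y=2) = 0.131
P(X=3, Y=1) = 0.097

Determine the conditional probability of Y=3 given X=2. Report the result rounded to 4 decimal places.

0.3102

P(X=2) = 0.126 + 0.131 + 0.125 + 0.021 = 0.403.
P(Y=3 | X=2) = 0.125/0.403 = 0.3102.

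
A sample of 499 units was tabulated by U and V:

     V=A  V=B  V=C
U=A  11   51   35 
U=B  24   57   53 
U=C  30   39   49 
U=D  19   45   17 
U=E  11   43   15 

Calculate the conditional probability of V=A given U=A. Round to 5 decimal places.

Total with U=A: 11 + 51 + 35 = 97.
P(V=A | U=A) = 11/97 = 0.11340.

0.11340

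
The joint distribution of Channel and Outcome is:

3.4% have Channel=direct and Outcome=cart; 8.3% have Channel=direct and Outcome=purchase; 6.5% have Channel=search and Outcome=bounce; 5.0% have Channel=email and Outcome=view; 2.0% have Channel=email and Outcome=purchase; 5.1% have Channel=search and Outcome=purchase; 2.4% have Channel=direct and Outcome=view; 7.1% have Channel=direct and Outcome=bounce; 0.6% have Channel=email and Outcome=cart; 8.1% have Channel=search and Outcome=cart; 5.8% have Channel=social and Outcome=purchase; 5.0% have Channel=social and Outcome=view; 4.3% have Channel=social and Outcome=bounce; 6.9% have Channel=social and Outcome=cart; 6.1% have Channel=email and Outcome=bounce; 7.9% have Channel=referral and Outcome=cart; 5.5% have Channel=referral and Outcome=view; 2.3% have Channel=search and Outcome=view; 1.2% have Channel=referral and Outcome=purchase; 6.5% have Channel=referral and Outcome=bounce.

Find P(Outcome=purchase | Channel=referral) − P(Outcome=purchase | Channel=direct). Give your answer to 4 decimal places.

P(Channel=referral) = 0.065 + 0.055 + 0.079 + 0.012 = 0.211; P(Outcome=purchase | Channel=referral) = 0.012/0.211 = 0.05687.
P(Channel=direct) = 0.071 + 0.024 + 0.034 + 0.083 = 0.212; P(Outcome=purchase | Channel=direct) = 0.083/0.212 = 0.39151.
Difference = -0.3346.

-0.3346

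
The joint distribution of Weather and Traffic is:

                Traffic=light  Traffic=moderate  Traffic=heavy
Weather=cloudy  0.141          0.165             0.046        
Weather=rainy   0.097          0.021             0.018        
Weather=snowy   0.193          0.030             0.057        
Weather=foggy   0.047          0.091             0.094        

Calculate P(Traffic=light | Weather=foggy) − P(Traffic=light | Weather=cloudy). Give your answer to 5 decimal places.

-0.19798

P(Weather=foggy) = 0.047 + 0.091 + 0.094 = 0.232; P(Traffic=light | Weather=foggy) = 0.047/0.232 = 0.202586.
P(Weather=cloudy) = 0.141 + 0.165 + 0.046 = 0.352; P(Traffic=light | Weather=cloudy) = 0.141/0.352 = 0.400568.
Difference = -0.19798.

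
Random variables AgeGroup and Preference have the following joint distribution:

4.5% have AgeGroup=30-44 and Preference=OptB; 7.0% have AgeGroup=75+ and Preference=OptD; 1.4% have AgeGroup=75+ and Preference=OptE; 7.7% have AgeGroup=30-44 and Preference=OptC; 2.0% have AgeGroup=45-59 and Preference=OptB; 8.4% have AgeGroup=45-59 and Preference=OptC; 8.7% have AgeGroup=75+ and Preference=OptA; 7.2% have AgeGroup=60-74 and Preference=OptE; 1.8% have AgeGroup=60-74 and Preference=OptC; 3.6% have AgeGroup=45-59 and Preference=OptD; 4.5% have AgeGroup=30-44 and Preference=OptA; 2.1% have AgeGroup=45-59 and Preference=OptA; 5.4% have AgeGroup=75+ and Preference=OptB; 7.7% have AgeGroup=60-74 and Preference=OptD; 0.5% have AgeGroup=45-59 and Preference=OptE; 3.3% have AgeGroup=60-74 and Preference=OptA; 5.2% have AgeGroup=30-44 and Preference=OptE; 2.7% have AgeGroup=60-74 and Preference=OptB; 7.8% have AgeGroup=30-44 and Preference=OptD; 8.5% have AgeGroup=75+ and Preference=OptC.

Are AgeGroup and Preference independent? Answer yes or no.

P(AgeGroup=60-74) = 0.227 and P(Preference=OptC) = 0.264, so their product is 0.05993, but P(AgeGroup=60-74, Preference=OptC) = 0.018. Since these differ, AgeGroup and Preference are not independent.

no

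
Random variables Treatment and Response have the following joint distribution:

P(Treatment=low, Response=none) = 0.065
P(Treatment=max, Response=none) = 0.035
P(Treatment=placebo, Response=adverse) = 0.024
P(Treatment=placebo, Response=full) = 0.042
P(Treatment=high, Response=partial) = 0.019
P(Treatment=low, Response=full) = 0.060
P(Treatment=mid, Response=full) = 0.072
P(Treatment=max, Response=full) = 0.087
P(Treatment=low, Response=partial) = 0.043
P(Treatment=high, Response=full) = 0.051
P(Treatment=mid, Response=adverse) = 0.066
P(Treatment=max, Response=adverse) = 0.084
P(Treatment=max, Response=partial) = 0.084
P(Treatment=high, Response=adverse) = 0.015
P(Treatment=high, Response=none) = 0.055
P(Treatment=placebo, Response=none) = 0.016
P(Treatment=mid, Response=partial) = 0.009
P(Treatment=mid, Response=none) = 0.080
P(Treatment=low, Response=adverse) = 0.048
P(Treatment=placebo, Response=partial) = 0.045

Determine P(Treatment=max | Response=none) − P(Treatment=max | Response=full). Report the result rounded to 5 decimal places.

P(Response=none) = 0.016 + 0.065 + 0.080 + 0.055 + 0.035 = 0.251; P(Treatment=max | Response=none) = 0.035/0.251 = 0.139442.
P(Response=full) = 0.042 + 0.060 + 0.072 + 0.051 + 0.087 = 0.312; P(Treatment=max | Response=full) = 0.087/0.312 = 0.278846.
Difference = -0.13940.

-0.13940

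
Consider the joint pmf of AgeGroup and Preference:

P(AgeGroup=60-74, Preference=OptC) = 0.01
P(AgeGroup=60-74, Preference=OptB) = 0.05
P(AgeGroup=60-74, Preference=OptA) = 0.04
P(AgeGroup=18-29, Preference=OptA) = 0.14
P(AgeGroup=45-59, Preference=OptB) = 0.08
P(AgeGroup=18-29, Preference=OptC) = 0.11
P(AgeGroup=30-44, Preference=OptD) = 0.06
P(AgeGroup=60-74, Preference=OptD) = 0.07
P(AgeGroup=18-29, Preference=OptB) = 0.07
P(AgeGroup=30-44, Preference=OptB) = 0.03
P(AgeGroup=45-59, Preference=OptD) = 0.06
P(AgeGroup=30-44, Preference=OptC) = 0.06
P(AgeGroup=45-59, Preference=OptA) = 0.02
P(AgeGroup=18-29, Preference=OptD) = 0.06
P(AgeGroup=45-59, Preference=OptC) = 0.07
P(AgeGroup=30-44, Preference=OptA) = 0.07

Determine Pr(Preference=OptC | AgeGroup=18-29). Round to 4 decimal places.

P(AgeGroup=18-29) = 0.14 + 0.07 + 0.11 + 0.06 = 0.38.
P(Preference=OptC | AgeGroup=18-29) = 0.11/0.38 = 0.2895.

0.2895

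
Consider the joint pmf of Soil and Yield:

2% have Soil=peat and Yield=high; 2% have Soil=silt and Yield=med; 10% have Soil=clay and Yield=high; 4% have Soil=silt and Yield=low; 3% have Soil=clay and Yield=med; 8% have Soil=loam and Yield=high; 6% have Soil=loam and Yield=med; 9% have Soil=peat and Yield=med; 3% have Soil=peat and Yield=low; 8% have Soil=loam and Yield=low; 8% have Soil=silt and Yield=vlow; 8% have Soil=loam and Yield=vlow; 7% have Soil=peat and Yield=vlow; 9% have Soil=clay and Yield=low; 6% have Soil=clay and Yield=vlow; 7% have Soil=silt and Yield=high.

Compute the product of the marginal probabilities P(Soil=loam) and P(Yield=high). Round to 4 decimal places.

P(Soil=loam) = 0.08 + 0.08 + 0.06 + 0.08 = 0.30.
P(Yield=high) = 0.08 + 0.10 + 0.07 + 0.02 = 0.27.
Product: 0.30 × 0.27 = 0.0810.

0.0810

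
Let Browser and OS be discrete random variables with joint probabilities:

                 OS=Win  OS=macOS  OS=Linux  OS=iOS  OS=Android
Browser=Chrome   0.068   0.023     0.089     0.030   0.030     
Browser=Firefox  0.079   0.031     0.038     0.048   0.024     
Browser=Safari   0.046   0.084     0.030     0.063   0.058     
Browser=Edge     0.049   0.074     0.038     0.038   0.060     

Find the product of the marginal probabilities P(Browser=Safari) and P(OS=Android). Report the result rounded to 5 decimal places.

0.04833

P(Browser=Safari) = 0.046 + 0.084 + 0.030 + 0.063 + 0.058 = 0.281.
P(OS=Android) = 0.030 + 0.024 + 0.058 + 0.060 = 0.172.
Product: 0.281 × 0.172 = 0.04833.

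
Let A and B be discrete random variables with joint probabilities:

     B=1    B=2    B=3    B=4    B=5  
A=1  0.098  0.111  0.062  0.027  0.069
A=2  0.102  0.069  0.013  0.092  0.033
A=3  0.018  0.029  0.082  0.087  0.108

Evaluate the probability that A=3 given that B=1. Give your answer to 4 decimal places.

P(B=1) = 0.098 + 0.102 + 0.018 = 0.218.
P(A=3 | B=1) = 0.018/0.218 = 0.0826.

0.0826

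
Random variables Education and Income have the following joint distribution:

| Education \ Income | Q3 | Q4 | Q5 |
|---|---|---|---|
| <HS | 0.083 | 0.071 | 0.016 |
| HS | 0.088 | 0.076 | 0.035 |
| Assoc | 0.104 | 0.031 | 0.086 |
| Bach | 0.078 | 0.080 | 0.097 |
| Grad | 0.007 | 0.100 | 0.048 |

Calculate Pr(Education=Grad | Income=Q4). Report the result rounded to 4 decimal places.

0.2793

P(Income=Q4) = 0.071 + 0.076 + 0.031 + 0.080 + 0.100 = 0.358.
P(Education=Grad | Income=Q4) = 0.100/0.358 = 0.2793.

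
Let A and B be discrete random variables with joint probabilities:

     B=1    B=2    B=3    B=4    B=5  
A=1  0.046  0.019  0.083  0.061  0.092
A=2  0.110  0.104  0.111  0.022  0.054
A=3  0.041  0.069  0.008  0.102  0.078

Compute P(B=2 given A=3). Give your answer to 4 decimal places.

P(A=3) = 0.041 + 0.069 + 0.008 + 0.102 + 0.078 = 0.298.
P(B=2 | A=3) = 0.069/0.298 = 0.2315.

0.2315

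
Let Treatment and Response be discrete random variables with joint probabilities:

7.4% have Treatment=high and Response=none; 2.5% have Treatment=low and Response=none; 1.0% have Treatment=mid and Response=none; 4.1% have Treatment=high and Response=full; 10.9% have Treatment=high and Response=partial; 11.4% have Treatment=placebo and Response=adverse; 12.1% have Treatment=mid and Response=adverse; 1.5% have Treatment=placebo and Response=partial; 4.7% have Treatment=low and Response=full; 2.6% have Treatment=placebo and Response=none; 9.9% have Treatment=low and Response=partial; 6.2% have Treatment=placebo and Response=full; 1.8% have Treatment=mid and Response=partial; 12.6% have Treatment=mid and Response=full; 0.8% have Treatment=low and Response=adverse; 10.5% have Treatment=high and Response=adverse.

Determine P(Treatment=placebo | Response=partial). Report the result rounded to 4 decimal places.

0.0622

P(Response=partial) = 0.015 + 0.099 + 0.018 + 0.109 = 0.241.
P(Treatment=placebo | Response=partial) = 0.015/0.241 = 0.0622.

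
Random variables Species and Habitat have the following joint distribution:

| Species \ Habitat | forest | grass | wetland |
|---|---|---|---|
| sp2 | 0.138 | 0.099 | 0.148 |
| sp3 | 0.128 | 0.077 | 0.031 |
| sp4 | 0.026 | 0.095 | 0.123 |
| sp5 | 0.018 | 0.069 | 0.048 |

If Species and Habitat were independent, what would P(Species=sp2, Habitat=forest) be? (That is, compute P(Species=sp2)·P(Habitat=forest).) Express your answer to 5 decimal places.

0.11935

P(Species=sp2) = 0.138 + 0.099 + 0.148 = 0.385.
P(Habitat=forest) = 0.138 + 0.128 + 0.026 + 0.018 = 0.310.
Product: 0.385 × 0.310 = 0.11935.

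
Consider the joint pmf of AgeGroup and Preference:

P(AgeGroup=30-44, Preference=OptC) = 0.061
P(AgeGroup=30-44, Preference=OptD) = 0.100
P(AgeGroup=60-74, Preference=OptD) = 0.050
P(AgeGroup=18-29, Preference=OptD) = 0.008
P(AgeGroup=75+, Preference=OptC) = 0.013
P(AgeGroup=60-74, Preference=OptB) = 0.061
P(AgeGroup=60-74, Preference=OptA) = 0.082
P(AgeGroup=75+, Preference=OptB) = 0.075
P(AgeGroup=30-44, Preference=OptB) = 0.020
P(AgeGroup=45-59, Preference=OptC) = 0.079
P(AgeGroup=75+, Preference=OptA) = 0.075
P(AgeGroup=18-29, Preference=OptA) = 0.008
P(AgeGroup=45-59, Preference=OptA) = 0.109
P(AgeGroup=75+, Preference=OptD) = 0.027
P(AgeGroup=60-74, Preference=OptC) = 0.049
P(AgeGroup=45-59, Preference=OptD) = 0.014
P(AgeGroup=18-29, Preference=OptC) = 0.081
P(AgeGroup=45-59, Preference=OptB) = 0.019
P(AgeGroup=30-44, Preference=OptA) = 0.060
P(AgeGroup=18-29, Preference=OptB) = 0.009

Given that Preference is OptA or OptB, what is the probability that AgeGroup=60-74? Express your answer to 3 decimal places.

0.276

P(Preference=OptA) = 0.008 + 0.060 + 0.109 + 0.082 + 0.075 = 0.334.
P(Preference=OptB) = 0.009 + 0.020 + 0.019 + 0.061 + 0.075 = 0.184.
P(Preference ∈ {OptA, OptB}) = 0.334 + 0.184 = 0.518; P(AgeGroup=60-74, Preference ∈ {OptA, OptB}) = 0.082 + 0.061 = 0.143.
P(AgeGroup=60-74 | Preference ∈ {OptA, OptB}) = 0.143/0.518 = 0.276.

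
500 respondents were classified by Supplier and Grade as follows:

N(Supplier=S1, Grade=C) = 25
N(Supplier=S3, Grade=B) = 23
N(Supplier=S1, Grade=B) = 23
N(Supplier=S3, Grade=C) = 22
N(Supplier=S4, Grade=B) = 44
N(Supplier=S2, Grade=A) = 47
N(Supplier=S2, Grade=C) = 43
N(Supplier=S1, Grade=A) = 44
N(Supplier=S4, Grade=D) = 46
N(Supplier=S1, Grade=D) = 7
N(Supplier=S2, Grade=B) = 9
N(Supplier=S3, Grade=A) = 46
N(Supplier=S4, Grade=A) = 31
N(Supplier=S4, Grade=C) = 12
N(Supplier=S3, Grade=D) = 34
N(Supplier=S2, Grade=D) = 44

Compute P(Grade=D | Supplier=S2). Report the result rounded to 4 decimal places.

Total with Supplier=S2: 47 + 9 + 43 + 44 = 143.
P(Grade=D | Supplier=S2) = 44/143 = 0.3077.

0.3077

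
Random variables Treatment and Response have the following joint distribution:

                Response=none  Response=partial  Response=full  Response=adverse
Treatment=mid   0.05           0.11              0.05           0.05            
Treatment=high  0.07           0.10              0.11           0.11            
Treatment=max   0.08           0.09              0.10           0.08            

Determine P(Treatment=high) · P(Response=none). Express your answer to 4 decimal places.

P(Treatment=high) = 0.07 + 0.10 + 0.11 + 0.11 = 0.39.
P(Response=none) = 0.05 + 0.07 + 0.08 = 0.20.
Product: 0.39 × 0.20 = 0.0780.

0.0780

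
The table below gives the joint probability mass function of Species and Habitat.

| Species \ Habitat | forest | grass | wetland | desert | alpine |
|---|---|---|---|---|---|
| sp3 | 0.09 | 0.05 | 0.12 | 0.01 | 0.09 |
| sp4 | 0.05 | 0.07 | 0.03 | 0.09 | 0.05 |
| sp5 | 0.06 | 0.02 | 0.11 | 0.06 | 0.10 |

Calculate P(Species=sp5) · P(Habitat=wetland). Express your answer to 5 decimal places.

P(Species=sp5) = 0.06 + 0.02 + 0.11 + 0.06 + 0.10 = 0.35.
P(Habitat=wetland) = 0.12 + 0.03 + 0.11 = 0.26.
Product: 0.35 × 0.26 = 0.09100.

0.09100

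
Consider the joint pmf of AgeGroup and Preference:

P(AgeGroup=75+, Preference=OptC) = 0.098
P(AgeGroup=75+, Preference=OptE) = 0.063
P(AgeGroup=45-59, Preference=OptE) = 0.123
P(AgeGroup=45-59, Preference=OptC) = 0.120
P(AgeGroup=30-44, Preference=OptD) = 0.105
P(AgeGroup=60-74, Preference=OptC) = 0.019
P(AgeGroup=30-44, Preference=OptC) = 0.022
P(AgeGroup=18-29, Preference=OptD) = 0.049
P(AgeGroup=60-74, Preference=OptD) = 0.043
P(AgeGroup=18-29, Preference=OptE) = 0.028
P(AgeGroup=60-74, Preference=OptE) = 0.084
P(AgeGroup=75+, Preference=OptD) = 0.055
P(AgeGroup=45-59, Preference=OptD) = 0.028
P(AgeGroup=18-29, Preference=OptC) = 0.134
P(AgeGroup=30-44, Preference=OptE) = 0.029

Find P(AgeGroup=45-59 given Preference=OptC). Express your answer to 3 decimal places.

P(Preference=OptC) = 0.134 + 0.022 + 0.120 + 0.019 + 0.098 = 0.393.
P(AgeGroup=45-59 | Preference=OptC) = 0.120/0.393 = 0.305.

0.305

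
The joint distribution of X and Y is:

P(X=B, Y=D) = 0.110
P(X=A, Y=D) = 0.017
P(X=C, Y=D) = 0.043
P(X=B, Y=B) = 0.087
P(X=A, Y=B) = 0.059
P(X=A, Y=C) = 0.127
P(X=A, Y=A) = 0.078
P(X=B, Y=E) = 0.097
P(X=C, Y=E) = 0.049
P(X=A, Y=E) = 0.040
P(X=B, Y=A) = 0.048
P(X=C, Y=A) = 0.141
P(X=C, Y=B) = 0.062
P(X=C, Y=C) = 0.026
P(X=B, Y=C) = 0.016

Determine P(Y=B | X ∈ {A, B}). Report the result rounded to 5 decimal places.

P(X=A) = 0.078 + 0.059 + 0.127 + 0.017 + 0.040 = 0.321.
P(X=B) = 0.048 + 0.087 + 0.016 + 0.110 + 0.097 = 0.358.
P(X ∈ {A, B}) = 0.321 + 0.358 = 0.679; P(Y=B, X ∈ {A, B}) = 0.059 + 0.087 = 0.146.
P(Y=B | X ∈ {A, B}) = 0.146/0.679 = 0.21502.

0.21502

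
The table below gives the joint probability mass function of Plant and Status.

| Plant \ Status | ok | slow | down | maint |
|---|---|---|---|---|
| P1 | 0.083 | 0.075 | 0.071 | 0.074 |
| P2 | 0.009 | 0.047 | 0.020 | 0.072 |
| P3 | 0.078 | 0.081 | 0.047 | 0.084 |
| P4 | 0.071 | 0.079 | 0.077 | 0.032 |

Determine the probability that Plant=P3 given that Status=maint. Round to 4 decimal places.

0.3206

P(Status=maint) = 0.074 + 0.072 + 0.084 + 0.032 = 0.262.
P(Plant=P3 | Status=maint) = 0.084/0.262 = 0.3206.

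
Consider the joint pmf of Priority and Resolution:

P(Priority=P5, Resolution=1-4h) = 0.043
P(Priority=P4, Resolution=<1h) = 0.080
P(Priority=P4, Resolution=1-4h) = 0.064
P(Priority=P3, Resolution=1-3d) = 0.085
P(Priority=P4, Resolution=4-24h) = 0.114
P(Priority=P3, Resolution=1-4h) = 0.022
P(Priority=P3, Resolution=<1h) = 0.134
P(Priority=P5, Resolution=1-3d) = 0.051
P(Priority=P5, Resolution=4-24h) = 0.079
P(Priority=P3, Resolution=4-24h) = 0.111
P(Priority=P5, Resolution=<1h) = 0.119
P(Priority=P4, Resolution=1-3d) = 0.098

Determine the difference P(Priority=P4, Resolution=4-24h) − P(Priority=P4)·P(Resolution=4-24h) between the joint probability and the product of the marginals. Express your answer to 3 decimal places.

P(Priority=P4) = 0.080 + 0.064 + 0.114 + 0.098 = 0.356.
P(Resolution=4-24h) = 0.111 + 0.114 + 0.079 = 0.304.
P(Priority=P4, Resolution=4-24h) − P(Priority=P4)P(Resolution=4-24h) = 0.114 − 0.356×0.304 = 0.006.

0.006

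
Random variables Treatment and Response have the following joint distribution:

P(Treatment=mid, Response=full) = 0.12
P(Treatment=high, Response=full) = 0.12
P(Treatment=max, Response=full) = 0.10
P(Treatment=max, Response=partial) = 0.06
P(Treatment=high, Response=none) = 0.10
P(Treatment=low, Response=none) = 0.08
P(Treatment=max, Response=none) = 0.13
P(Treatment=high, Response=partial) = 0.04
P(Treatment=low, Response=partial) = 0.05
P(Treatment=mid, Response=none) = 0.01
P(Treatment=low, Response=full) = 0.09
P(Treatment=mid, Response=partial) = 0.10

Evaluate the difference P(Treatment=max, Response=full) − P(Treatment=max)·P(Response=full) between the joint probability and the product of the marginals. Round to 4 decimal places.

P(Treatment=max) = 0.13 + 0.06 + 0.10 = 0.29.
P(Response=full) = 0.09 + 0.12 + 0.12 + 0.10 = 0.43.
P(Treatment=max, Response=full) − P(Treatment=max)P(Response=full) = 0.10 − 0.29×0.43 = -0.0247.

-0.0247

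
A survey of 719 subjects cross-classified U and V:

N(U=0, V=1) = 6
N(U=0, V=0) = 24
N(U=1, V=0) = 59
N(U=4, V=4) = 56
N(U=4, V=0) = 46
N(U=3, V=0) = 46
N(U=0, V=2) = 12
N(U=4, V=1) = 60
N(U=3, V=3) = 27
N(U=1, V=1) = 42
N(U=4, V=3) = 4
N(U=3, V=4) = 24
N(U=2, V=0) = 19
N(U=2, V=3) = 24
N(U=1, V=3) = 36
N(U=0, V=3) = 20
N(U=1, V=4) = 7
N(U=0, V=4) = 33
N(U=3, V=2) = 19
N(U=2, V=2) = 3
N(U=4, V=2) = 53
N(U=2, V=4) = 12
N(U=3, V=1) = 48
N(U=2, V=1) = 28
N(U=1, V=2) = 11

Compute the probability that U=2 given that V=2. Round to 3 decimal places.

0.031

Total with V=2: 12 + 11 + 3 + 19 + 53 = 98.
P(U=2 | V=2) = 3/98 = 0.031.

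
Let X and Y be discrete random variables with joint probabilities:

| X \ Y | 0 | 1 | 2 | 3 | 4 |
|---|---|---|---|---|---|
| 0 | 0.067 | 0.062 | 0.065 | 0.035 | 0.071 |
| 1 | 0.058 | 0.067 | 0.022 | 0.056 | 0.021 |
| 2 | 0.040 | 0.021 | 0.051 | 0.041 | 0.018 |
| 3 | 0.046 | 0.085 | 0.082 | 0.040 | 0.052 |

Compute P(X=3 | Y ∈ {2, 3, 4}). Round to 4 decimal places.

0.3141

P(Y=2) = 0.065 + 0.022 + 0.051 + 0.082 = 0.220.
P(Y=3) = 0.035 + 0.056 + 0.041 + 0.040 = 0.172.
P(Y=4) = 0.071 + 0.021 + 0.018 + 0.052 = 0.162.
P(Y ∈ {2, 3, 4}) = 0.220 + 0.172 + 0.162 = 0.554; P(X=3, Y ∈ {2, 3, 4}) = 0.082 + 0.040 + 0.052 = 0.174.
P(X=3 | Y ∈ {2, 3, 4}) = 0.174/0.554 = 0.3141.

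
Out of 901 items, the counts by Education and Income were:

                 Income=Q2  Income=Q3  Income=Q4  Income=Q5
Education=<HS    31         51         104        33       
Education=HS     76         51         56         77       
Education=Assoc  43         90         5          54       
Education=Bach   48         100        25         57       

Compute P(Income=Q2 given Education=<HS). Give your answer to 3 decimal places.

0.142

Total with Education=<HS: 31 + 51 + 104 + 33 = 219.
P(Income=Q2 | Education=<HS) = 31/219 = 0.142.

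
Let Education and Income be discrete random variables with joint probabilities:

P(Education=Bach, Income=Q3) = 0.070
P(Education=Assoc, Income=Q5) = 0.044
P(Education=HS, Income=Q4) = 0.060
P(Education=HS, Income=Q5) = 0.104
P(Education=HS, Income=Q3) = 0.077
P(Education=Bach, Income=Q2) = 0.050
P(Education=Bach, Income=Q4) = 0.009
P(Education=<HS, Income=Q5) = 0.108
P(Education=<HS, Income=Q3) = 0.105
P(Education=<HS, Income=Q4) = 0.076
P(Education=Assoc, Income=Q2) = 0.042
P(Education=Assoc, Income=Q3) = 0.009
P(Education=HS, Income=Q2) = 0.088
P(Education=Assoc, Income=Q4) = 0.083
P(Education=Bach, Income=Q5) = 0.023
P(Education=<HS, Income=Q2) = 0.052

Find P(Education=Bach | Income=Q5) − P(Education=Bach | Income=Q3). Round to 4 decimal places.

P(Income=Q5) = 0.108 + 0.104 + 0.044 + 0.023 = 0.279; P(Education=Bach | Income=Q5) = 0.023/0.279 = 0.08244.
P(Income=Q3) = 0.105 + 0.077 + 0.009 + 0.070 = 0.261; P(Education=Bach | Income=Q3) = 0.070/0.261 = 0.26820.
Difference = -0.1858.

-0.1858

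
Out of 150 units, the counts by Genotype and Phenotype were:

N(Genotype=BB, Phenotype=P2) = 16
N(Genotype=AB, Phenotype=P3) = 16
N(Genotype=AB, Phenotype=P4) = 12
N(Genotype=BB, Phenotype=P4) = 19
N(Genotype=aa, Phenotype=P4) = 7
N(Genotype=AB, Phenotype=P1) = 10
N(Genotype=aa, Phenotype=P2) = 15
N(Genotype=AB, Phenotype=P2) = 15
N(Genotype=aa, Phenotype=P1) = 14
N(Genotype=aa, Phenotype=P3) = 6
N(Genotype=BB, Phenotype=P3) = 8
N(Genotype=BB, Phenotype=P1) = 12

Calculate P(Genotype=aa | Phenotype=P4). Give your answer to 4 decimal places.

Total with Phenotype=P4: 7 + 12 + 19 = 38.
P(Genotype=aa | Phenotype=P4) = 7/38 = 0.1842.

0.1842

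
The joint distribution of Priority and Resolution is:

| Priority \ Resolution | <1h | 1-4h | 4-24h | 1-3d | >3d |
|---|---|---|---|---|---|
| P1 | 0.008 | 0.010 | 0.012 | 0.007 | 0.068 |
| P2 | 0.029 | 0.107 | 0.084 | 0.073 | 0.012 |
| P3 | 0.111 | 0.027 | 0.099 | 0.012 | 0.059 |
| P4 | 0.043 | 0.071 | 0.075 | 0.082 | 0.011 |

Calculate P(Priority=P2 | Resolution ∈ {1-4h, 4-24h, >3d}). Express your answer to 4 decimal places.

0.3197

P(Resolution=1-4h) = 0.010 + 0.107 + 0.027 + 0.071 = 0.215.
P(Resolution=4-24h) = 0.012 + 0.084 + 0.099 + 0.075 = 0.270.
P(Resolution=>3d) = 0.068 + 0.012 + 0.059 + 0.011 = 0.150.
P(Resolution ∈ {1-4h, 4-24h, >3d}) = 0.215 + 0.270 + 0.150 = 0.635; P(Priority=P2, Resolution ∈ {1-4h, 4-24h, >3d}) = 0.107 + 0.084 + 0.012 = 0.203.
P(Priority=P2 | Resolution ∈ {1-4h, 4-24h, >3d}) = 0.203/0.635 = 0.3197.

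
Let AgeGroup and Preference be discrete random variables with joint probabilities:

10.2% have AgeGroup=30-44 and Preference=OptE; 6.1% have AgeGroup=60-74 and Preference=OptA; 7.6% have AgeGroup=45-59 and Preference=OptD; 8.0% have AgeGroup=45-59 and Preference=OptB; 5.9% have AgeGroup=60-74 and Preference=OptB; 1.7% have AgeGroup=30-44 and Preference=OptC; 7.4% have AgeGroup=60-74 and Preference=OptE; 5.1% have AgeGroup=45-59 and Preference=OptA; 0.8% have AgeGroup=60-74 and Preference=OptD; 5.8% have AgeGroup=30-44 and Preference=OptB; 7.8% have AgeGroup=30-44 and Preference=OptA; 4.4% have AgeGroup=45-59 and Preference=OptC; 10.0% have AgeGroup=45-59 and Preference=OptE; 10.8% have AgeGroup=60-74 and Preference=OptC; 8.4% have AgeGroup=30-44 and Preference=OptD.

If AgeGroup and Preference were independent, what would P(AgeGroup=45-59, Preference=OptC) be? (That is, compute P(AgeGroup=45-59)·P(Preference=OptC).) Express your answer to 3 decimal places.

P(AgeGroup=45-59) = 0.051 + 0.080 + 0.044 + 0.076 + 0.100 = 0.351.
P(Preference=OptC) = 0.017 + 0.044 + 0.108 = 0.169.
Product: 0.351 × 0.169 = 0.059.

0.059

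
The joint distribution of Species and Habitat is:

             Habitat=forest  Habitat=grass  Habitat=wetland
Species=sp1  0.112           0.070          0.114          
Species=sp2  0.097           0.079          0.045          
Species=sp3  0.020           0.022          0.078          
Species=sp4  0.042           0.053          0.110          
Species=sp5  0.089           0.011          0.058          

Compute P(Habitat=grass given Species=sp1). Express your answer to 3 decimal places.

P(Species=sp1) = 0.112 + 0.070 + 0.114 = 0.296.
P(Habitat=grass | Species=sp1) = 0.070/0.296 = 0.236.

0.236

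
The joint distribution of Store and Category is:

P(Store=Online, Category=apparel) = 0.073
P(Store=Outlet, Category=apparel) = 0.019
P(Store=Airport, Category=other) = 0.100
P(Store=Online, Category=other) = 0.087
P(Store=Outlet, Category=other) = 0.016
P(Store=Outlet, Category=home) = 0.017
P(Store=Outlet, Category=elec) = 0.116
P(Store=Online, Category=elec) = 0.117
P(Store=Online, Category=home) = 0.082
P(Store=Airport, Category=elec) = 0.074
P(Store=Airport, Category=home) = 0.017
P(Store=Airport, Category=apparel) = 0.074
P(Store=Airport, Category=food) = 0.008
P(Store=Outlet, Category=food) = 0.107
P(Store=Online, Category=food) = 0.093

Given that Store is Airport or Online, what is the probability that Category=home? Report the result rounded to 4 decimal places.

P(Store=Airport) = 0.008 + 0.074 + 0.074 + 0.017 + 0.100 = 0.273.
P(Store=Online) = 0.093 + 0.073 + 0.117 + 0.082 + 0.087 = 0.452.
P(Store ∈ {Airport, Online}) = 0.273 + 0.452 = 0.725; P(Category=home, Store ∈ {Airport, Online}) = 0.017 + 0.082 = 0.099.
P(Category=home | Store ∈ {Airport, Online}) = 0.099/0.725 = 0.1366.

0.1366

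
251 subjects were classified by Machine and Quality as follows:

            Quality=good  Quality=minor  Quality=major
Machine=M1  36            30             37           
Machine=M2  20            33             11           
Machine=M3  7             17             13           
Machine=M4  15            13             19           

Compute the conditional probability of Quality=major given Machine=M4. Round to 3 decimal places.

0.404

Total with Machine=M4: 15 + 13 + 19 = 47.
P(Quality=major | Machine=M4) = 19/47 = 0.404.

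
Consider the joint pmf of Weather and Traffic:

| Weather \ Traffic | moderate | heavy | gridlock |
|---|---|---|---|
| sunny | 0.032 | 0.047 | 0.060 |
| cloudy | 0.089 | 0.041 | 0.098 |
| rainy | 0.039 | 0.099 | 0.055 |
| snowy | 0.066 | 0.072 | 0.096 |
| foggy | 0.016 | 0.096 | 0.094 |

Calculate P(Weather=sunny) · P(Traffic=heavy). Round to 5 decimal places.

0.04935

P(Weather=sunny) = 0.032 + 0.047 + 0.060 = 0.139.
P(Traffic=heavy) = 0.047 + 0.041 + 0.099 + 0.072 + 0.096 = 0.355.
Product: 0.139 × 0.355 = 0.04935.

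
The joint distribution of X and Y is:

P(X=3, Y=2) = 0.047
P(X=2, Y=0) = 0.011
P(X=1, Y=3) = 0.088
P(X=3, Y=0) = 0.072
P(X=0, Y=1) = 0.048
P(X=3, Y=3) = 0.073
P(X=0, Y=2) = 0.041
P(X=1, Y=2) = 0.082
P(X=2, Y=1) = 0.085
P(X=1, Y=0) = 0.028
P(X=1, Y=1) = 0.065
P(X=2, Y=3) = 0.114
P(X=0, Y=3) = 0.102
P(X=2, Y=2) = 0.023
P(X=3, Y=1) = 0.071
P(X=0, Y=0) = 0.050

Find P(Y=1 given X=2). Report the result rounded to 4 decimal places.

0.3648

P(X=2) = 0.011 + 0.085 + 0.023 + 0.114 = 0.233.
P(Y=1 | X=2) = 0.085/0.233 = 0.3648.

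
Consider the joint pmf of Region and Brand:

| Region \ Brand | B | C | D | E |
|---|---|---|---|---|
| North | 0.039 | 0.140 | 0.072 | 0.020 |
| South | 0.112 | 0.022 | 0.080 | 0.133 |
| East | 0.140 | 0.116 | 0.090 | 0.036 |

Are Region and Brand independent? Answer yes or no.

no

P(Region=South) = 0.347 and P(Brand=C) = 0.278, so their product is 0.09647, but P(Region=South, Brand=C) = 0.022. Since these differ, Region and Brand are not independent.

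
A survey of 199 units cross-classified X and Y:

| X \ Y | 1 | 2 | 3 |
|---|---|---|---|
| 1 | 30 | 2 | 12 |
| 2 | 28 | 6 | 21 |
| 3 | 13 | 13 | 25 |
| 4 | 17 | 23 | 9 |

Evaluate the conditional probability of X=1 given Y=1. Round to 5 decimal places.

Total with Y=1: 30 + 28 + 13 + 17 = 88.
P(X=1 | Y=1) = 30/88 = 0.34091.

0.34091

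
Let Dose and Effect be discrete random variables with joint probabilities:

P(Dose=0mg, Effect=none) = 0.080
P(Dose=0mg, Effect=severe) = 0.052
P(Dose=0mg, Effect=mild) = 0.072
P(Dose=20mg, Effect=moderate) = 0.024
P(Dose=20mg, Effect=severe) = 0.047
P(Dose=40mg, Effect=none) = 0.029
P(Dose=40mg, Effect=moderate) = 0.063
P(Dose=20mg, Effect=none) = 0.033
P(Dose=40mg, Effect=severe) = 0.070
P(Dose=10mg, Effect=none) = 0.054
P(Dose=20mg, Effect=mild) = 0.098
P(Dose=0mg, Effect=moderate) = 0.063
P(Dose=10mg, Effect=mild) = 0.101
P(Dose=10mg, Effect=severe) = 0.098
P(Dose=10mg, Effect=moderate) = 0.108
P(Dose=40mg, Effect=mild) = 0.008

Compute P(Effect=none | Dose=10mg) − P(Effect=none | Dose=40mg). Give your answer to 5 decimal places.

P(Dose=10mg) = 0.054 + 0.101 + 0.108 + 0.098 = 0.361; P(Effect=none | Dose=10mg) = 0.054/0.361 = 0.149584.
P(Dose=40mg) = 0.029 + 0.008 + 0.063 + 0.070 = 0.170; P(Effect=none | Dose=40mg) = 0.029/0.170 = 0.170588.
Difference = -0.02100.

-0.02100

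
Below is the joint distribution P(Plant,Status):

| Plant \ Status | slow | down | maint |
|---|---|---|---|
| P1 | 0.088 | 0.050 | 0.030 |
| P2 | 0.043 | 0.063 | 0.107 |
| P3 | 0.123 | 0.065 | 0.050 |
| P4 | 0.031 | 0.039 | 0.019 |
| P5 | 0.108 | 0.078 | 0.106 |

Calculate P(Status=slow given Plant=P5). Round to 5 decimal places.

0.36986

P(Plant=P5) = 0.108 + 0.078 + 0.106 = 0.292.
P(Status=slow | Plant=P5) = 0.108/0.292 = 0.36986.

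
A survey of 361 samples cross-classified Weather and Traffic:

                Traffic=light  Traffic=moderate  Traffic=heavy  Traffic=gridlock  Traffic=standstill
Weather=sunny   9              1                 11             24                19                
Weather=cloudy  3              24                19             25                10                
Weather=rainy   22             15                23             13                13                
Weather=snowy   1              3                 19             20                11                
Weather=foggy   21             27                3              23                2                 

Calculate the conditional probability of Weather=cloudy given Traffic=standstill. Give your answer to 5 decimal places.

Total with Traffic=standstill: 19 + 10 + 13 + 11 + 2 = 55.
P(Weather=cloudy | Traffic=standstill) = 10/55 = 0.18182.

0.18182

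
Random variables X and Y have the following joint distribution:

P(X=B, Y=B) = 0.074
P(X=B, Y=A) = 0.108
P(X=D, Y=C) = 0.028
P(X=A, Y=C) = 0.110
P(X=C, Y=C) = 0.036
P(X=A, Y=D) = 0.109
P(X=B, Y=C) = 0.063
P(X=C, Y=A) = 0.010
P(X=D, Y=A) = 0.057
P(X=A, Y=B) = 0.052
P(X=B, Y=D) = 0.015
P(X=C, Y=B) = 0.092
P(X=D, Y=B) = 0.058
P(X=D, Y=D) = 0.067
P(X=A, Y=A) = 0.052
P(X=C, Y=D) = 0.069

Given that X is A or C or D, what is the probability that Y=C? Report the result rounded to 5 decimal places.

P(X=A) = 0.052 + 0.052 + 0.110 + 0.109 = 0.323.
P(X=C) = 0.010 + 0.092 + 0.036 + 0.069 = 0.207.
P(X=D) = 0.057 + 0.058 + 0.028 + 0.067 = 0.210.
P(X ∈ {A, C, D}) = 0.323 + 0.207 + 0.210 = 0.740; P(Y=C, X ∈ {A, C, D}) = 0.110 + 0.036 + 0.028 = 0.174.
P(Y=C | X ∈ {A, C, D}) = 0.174/0.740 = 0.23514.

0.23514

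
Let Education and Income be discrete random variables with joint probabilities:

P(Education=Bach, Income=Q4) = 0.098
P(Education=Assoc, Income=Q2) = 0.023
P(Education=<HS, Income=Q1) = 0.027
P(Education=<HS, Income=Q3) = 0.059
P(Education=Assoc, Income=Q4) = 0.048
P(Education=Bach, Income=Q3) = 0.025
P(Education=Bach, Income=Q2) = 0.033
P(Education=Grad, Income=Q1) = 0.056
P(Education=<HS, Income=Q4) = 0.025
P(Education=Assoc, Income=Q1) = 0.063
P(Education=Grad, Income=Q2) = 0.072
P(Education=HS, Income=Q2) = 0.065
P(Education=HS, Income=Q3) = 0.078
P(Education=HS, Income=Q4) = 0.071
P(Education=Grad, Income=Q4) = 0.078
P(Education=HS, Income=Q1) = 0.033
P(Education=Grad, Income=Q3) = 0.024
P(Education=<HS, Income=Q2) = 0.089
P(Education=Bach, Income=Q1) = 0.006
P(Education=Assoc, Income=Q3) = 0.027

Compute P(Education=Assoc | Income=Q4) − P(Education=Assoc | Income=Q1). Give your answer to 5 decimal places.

-0.19054

P(Income=Q4) = 0.025 + 0.071 + 0.048 + 0.098 + 0.078 = 0.320; P(Education=Assoc | Income=Q4) = 0.048/0.320 = 0.150000.
P(Income=Q1) = 0.027 + 0.033 + 0.063 + 0.006 + 0.056 = 0.185; P(Education=Assoc | Income=Q1) = 0.063/0.185 = 0.340541.
Difference = -0.19054.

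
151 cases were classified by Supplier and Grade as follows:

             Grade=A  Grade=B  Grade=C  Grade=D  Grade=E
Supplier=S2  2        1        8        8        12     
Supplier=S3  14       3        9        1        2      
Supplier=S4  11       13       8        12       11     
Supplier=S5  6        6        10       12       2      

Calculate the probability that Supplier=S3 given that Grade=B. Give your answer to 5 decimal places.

0.13043

Total with Grade=B: 1 + 3 + 13 + 6 = 23.
P(Supplier=S3 | Grade=B) = 3/23 = 0.13043.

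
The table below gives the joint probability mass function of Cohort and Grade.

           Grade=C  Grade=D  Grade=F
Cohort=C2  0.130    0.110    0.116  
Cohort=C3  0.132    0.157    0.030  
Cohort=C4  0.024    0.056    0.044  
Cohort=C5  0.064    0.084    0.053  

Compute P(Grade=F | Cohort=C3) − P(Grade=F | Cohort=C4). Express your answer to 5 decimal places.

P(Cohort=C3) = 0.132 + 0.157 + 0.030 = 0.319; P(Grade=F | Cohort=C3) = 0.030/0.319 = 0.094044.
P(Cohort=C4) = 0.024 + 0.056 + 0.044 = 0.124; P(Grade=F | Cohort=C4) = 0.044/0.124 = 0.354839.
Difference = -0.26079.

-0.26079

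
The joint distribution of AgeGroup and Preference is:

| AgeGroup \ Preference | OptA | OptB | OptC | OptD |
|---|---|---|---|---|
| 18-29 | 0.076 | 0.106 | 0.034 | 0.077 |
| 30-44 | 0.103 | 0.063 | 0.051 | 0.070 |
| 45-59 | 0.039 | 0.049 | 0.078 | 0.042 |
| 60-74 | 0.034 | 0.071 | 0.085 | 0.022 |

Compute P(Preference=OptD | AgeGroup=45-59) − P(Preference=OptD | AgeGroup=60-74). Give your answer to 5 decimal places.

0.09815

P(AgeGroup=45-59) = 0.039 + 0.049 + 0.078 + 0.042 = 0.208; P(Preference=OptD | AgeGroup=45-59) = 0.042/0.208 = 0.201923.
P(AgeGroup=60-74) = 0.034 + 0.071 + 0.085 + 0.022 = 0.212; P(Preference=OptD | AgeGroup=60-74) = 0.022/0.212 = 0.103774.
Difference = 0.09815.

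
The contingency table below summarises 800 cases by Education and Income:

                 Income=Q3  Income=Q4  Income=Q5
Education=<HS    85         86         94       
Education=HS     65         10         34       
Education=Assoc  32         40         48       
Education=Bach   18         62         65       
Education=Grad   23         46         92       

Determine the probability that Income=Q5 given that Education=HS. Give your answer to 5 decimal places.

Total with Education=HS: 65 + 10 + 34 = 109.
P(Income=Q5 | Education=HS) = 34/109 = 0.31193.

0.31193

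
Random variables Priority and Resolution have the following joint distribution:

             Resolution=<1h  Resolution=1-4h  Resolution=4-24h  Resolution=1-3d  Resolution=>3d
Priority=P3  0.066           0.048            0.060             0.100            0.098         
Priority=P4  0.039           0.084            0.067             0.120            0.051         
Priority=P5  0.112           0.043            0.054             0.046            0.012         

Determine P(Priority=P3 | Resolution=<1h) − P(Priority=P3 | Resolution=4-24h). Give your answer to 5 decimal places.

-0.02734

P(Resolution=<1h) = 0.066 + 0.039 + 0.112 = 0.217; P(Priority=P3 | Resolution=<1h) = 0.066/0.217 = 0.304147.
P(Resolution=4-24h) = 0.060 + 0.067 + 0.054 = 0.181; P(Priority=P3 | Resolution=4-24h) = 0.060/0.181 = 0.331492.
Difference = -0.02734.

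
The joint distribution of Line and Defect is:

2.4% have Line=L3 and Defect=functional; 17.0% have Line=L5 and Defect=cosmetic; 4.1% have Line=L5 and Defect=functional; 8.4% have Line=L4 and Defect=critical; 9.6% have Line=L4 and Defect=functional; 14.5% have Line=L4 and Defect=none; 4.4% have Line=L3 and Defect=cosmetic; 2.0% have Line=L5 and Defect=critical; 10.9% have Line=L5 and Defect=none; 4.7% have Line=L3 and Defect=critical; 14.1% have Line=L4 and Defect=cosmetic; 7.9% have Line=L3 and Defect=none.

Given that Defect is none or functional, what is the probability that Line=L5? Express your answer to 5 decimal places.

0.30364

P(Defect=none) = 0.079 + 0.145 + 0.109 = 0.333.
P(Defect=functional) = 0.024 + 0.096 + 0.041 = 0.161.
P(Defect ∈ {none, functional}) = 0.333 + 0.161 = 0.494; P(Line=L5, Defect ∈ {none, functional}) = 0.109 + 0.041 = 0.150.
P(Line=L5 | Defect ∈ {none, functional}) = 0.150/0.494 = 0.30364.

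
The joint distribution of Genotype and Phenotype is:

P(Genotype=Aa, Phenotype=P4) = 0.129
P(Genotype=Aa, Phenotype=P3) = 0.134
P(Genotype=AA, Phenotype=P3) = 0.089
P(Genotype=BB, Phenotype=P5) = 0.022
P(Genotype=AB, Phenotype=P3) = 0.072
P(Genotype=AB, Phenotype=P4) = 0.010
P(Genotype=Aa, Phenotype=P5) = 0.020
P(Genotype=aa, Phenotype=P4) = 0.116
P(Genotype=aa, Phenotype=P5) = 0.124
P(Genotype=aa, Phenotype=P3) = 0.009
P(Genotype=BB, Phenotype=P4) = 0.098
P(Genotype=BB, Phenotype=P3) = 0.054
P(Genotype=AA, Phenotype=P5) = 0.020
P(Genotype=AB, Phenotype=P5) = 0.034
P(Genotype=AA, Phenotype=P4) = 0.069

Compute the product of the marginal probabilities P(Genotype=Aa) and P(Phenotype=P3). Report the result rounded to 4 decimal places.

0.1013

P(Genotype=Aa) = 0.134 + 0.129 + 0.020 = 0.283.
P(Phenotype=P3) = 0.089 + 0.134 + 0.009 + 0.072 + 0.054 = 0.358.
Product: 0.283 × 0.358 = 0.1013.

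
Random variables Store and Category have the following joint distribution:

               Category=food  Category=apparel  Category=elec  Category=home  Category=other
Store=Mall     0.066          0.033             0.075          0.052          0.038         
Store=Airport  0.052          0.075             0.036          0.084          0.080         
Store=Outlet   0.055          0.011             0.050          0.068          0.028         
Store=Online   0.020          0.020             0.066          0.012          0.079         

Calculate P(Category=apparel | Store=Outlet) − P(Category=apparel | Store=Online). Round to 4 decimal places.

-0.0496

P(Store=Outlet) = 0.055 + 0.011 + 0.050 + 0.068 + 0.028 = 0.212; P(Category=apparel | Store=Outlet) = 0.011/0.212 = 0.05189.
P(Store=Online) = 0.020 + 0.020 + 0.066 + 0.012 + 0.079 = 0.197; P(Category=apparel | Store=Online) = 0.020/0.197 = 0.10152.
Difference = -0.0496.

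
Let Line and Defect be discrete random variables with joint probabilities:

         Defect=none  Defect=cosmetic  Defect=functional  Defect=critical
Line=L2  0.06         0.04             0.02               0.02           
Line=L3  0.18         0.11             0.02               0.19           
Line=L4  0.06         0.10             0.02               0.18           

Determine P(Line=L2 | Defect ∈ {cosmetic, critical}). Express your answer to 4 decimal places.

0.0938

P(Defect=cosmetic) = 0.04 + 0.11 + 0.10 = 0.25.
P(Defect=critical) = 0.02 + 0.19 + 0.18 = 0.39.
P(Defect ∈ {cosmetic, critical}) = 0.25 + 0.39 = 0.64; P(Line=L2, Defect ∈ {cosmetic, critical}) = 0.04 + 0.02 = 0.06.
P(Line=L2 | Defect ∈ {cosmetic, critical}) = 0.06/0.64 = 0.0938.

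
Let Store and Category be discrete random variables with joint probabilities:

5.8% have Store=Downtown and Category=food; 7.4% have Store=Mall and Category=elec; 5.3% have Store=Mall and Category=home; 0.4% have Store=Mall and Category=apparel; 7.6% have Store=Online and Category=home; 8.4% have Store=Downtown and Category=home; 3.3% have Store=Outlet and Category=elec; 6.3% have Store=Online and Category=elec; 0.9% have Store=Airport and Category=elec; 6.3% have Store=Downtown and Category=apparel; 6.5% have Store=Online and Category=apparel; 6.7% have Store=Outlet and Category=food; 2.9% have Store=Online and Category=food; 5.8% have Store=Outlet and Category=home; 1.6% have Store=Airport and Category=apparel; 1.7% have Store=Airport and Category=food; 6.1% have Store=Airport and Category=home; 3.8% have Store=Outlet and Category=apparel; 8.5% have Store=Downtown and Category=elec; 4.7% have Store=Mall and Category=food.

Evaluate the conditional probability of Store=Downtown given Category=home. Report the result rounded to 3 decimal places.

P(Category=home) = 0.084 + 0.053 + 0.061 + 0.058 + 0.076 = 0.332.
P(Store=Downtown | Category=home) = 0.084/0.332 = 0.253.

0.253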